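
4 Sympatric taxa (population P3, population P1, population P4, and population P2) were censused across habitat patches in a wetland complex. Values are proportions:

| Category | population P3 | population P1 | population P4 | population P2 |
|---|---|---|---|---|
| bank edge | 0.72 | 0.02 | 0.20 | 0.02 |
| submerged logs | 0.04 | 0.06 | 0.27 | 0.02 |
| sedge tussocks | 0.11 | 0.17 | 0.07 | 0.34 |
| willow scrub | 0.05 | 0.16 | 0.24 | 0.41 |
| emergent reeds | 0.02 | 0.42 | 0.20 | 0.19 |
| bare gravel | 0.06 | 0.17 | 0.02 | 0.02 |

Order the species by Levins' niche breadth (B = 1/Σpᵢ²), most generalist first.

population P4 > population P1 > population P2 > population P3

Σp_P3ᵢ² = 0.72² + 0.04² + 0.11² + 0.05² + 0.02² + 0.06² = 0.5184 + 0.0016 + 0.0121 + 0.0025 + 0.0004 + 0.0036 = 0.5386
B_P3 = 1 / 0.5386 = 1.8567
Σp_P1ᵢ² = 0.02² + 0.06² + 0.17² + 0.16² + 0.42² + 0.17² = 0.0004 + 0.0036 + 0.0289 + 0.0256 + 0.1764 + 0.0289 = 0.2638
B_P1 = 1 / 0.2638 = 3.7908
Σp_P4ᵢ² = 0.20² + 0.27² + 0.07² + 0.24² + 0.20² + 0.02² = 0.0400 + 0.0729 + 0.0049 + 0.0576 + 0.0400 + 0.0004 = 0.2158
B_P4 = 1 / 0.2158 = 4.6339
Σp_P2ᵢ² = 0.02² + 0.02² + 0.34² + 0.41² + 0.19² + 0.02² = 0.0004 + 0.0004 + 0.1156 + 0.1681 + 0.0361 + 0.0004 = 0.3210
B_P2 = 1 / 0.3210 = 3.1153
Ranking by B (broadest → narrowest): population P4 (4.63) > population P1 (3.79) > population P2 (3.12) > population P3 (1.86)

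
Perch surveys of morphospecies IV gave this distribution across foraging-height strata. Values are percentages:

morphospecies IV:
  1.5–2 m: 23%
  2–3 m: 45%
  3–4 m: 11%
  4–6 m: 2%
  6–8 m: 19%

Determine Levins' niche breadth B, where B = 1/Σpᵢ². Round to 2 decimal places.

3.29

Convert percentages to proportions (divide by 100).
Σpᵢ² = 0.23² + 0.45² + 0.11² + 0.02² + 0.19² = 0.0529 + 0.2025 + 0.0121 + 0.0004 + 0.0361 = 0.3040
B = 1 / 0.3040 = 3.2895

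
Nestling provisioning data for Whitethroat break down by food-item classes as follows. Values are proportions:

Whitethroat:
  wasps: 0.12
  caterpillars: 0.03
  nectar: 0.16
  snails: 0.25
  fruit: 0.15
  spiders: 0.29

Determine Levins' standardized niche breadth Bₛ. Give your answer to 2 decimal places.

Σpᵢ² = 0.12² + 0.03² + 0.16² + 0.25² + 0.15² + 0.29² = 0.0144 + 0.0009 + 0.0256 + 0.0625 + 0.0225 + 0.0841 = 0.2100
B = 1 / 0.2100 = 4.7619
Bₛ = (B − 1)/(n − 1) = (4.7619 − 1)/(6 − 1) = 3.7619/5 = 0.7524

0.75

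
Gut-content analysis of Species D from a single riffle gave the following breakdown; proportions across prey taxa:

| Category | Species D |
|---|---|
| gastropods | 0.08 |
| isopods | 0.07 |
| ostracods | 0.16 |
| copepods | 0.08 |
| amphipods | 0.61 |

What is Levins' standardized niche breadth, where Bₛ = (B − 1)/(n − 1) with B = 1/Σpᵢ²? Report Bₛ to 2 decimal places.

Σpᵢ² = 0.08² + 0.07² + 0.16² + 0.08² + 0.61² = 0.0064 + 0.0049 + 0.0256 + 0.0064 + 0.3721 = 0.4154
B = 1 / 0.4154 = 2.4073
Bₛ = (B − 1)/(n − 1) = (2.4073 − 1)/(5 − 1) = 1.4073/4 = 0.3518

0.35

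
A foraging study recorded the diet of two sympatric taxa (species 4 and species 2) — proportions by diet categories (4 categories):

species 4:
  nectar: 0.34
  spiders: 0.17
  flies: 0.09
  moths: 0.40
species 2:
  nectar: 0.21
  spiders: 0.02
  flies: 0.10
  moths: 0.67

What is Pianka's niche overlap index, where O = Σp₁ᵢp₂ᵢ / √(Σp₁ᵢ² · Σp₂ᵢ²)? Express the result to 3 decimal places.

0.887

Σ p₁ᵢp₂ᵢ = 0.0714 + 0.0034 + 0.0090 + 0.2680 = 0.3518
Σp_1ᵢ² = 0.34² + 0.17² + 0.09² + 0.40² = 0.1156 + 0.0289 + 0.0081 + 0.1600 = 0.3126
Σp_2ᵢ² = 0.21² + 0.02² + 0.10² + 0.67² = 0.0441 + 0.0004 + 0.0100 + 0.4489 = 0.5034
O = 0.3518 / √(0.3126 × 0.5034) = 0.3518 / 0.396690 = 0.88684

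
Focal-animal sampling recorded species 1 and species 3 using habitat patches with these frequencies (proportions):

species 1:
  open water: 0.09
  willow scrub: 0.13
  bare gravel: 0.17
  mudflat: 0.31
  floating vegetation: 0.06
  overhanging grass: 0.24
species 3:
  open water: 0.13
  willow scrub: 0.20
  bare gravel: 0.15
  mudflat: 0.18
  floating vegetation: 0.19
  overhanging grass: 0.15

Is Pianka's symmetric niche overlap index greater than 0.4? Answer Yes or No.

Yes

Σ p₁ᵢp₂ᵢ = 0.0117 + 0.0260 + 0.0255 + 0.0558 + 0.0114 + 0.0360 = 0.1664
Σp_1ᵢ² = 0.09² + 0.13² + 0.17² + 0.31² + 0.06² + 0.24² = 0.0081 + 0.0169 + 0.0289 + 0.0961 + 0.0036 + 0.0576 = 0.2112
Σp_2ᵢ² = 0.13² + 0.20² + 0.15² + 0.18² + 0.19² + 0.15² = 0.0169 + 0.0400 + 0.0225 + 0.0324 + 0.0361 + 0.0225 = 0.1704
O = 0.1664 / √(0.2112 × 0.1704) = 0.1664 / 0.18971 = 0.8771
O = 0.8771 > 0.4 → Yes.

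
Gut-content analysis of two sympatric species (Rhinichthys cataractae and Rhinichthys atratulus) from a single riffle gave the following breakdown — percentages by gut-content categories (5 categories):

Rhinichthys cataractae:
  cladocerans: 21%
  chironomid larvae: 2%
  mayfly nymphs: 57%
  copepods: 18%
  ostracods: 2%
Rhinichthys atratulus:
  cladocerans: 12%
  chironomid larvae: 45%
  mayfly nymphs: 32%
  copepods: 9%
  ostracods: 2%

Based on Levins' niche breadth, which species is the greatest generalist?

Convert percentages to proportions (divide by 100).
Σp_cataᵢ² = 0.21² + 0.02² + 0.57² + 0.18² + 0.02² = 0.0441 + 0.0004 + 0.3249 + 0.0324 + 0.0004 = 0.4022
B_cata = 1 / 0.4022 = 2.4863
Σp_atraᵢ² = 0.12² + 0.45² + 0.32² + 0.09² + 0.02² = 0.0144 + 0.2025 + 0.1024 + 0.0081 + 0.0004 = 0.3278
B_atra = 1 / 0.3278 = 3.0506
Highest B → broadest niche (most generalist): Rhinichthys atratulus (B = 3.05).

Rhinichthys atratulus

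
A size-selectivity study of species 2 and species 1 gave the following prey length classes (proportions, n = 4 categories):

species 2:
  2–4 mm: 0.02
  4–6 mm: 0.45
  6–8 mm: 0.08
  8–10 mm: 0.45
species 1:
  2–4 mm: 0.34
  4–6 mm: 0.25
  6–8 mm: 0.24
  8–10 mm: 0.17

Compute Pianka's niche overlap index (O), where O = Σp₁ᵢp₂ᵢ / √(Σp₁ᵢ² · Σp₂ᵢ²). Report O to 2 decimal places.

Σ p₁ᵢp₂ᵢ = 0.0068 + 0.1125 + 0.0192 + 0.0765 = 0.2150
Σp_1ᵢ² = 0.02² + 0.45² + 0.08² + 0.45² = 0.0004 + 0.2025 + 0.0064 + 0.2025 = 0.4118
Σp_2ᵢ² = 0.34² + 0.25² + 0.24² + 0.17² = 0.1156 + 0.0625 + 0.0576 + 0.0289 = 0.2646
O = 0.2150 / √(0.4118 × 0.2646) = 0.2150 / 0.33009 = 0.6513

0.65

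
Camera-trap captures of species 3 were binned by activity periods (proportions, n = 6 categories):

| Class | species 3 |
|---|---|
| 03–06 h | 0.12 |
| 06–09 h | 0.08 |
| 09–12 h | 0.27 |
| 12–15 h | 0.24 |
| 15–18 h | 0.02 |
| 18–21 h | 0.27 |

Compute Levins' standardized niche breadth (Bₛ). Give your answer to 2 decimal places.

0.69

Σpᵢ² = 0.12² + 0.08² + 0.27² + 0.24² + 0.02² + 0.27² = 0.0144 + 0.0064 + 0.0729 + 0.0576 + 0.0004 + 0.0729 = 0.2246
B = 1 / 0.2246 = 4.4524
Bₛ = (B − 1)/(n − 1) = (4.4524 − 1)/(6 − 1) = 3.4524/5 = 0.6905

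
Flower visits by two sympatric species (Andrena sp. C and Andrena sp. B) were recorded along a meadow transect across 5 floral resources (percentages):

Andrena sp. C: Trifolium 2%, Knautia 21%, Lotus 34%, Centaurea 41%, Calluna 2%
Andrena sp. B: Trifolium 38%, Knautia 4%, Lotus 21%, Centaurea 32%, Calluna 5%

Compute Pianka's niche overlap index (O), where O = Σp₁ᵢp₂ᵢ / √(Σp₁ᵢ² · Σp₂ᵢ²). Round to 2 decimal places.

Convert percentages to proportions (divide by 100).
Σ p₁ᵢp₂ᵢ = 0.0076 + 0.0084 + 0.0714 + 0.1312 + 0.0010 = 0.2196
Σp_1ᵢ² = 0.02² + 0.21² + 0.34² + 0.41² + 0.02² = 0.0004 + 0.0441 + 0.1156 + 0.1681 + 0.0004 = 0.3286
Σp_2ᵢ² = 0.38² + 0.04² + 0.21² + 0.32² + 0.05² = 0.1444 + 0.0016 + 0.0441 + 0.1024 + 0.0025 = 0.2950
O = 0.2196 / √(0.3286 × 0.2950) = 0.2196 / 0.31135 = 0.7053

0.71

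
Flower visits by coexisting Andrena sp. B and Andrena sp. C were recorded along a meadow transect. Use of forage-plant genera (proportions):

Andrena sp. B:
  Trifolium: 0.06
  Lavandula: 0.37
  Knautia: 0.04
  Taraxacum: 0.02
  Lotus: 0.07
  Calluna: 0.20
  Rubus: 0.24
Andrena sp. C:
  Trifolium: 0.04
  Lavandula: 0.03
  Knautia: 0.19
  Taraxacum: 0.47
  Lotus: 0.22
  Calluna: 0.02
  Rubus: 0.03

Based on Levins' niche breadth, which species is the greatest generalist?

Σp_Bᵢ² = 0.06² + 0.37² + 0.04² + 0.02² + 0.07² + 0.20² + 0.24² = 0.0036 + 0.1369 + 0.0016 + 0.0004 + 0.0049 + 0.0400 + 0.0576 = 0.2450
B_B = 1 / 0.2450 = 4.0816
Σp_Cᵢ² = 0.04² + 0.03² + 0.19² + 0.47² + 0.22² + 0.02² + 0.03² = 0.0016 + 0.0009 + 0.0361 + 0.2209 + 0.0484 + 0.0004 + 0.0009 = 0.3092
B_C = 1 / 0.3092 = 3.2342
Highest B → broadest niche (most generalist): Andrena sp. B (B = 4.08).

Andrena sp. B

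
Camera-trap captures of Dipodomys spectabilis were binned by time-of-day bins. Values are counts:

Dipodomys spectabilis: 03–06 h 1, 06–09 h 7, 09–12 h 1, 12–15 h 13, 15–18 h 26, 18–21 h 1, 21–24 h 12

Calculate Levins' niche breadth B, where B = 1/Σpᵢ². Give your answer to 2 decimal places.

Proportions for Dipodomys spectabilis (n=61): 1/61=0.0164, 7/61=0.1148, 1/61=0.0164, 13/61=0.2131, 26/61=0.4262, 1/61=0.0164, 12/61=0.1967
Σpᵢ² = 0.0164² + 0.1148² + 0.0164² + 0.2131² + 0.4262² + 0.0164² + 0.1967² = 0.000269 + 0.013179 + 0.000269 + 0.045412 + 0.181646 + 0.000269 + 0.038691 = 0.279735
B = 1 / 0.279735 = 3.5748

3.57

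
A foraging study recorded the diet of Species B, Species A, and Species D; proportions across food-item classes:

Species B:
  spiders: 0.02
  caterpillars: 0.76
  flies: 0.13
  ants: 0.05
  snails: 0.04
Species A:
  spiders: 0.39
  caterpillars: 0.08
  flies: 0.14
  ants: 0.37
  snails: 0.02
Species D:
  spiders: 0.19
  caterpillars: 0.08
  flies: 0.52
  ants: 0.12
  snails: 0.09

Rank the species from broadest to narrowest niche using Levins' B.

Σp_Bᵢ² = 0.02² + 0.76² + 0.13² + 0.05² + 0.04² = 0.0004 + 0.5776 + 0.0169 + 0.0025 + 0.0016 = 0.5990
B_B = 1 / 0.5990 = 1.6694
Σp_Aᵢ² = 0.39² + 0.08² + 0.14² + 0.37² + 0.02² = 0.1521 + 0.0064 + 0.0196 + 0.1369 + 0.0004 = 0.3154
B_A = 1 / 0.3154 = 3.1706
Σp_Dᵢ² = 0.19² + 0.08² + 0.52² + 0.12² + 0.09² = 0.0361 + 0.0064 + 0.2704 + 0.0144 + 0.0081 = 0.3354
B_D = 1 / 0.3354 = 2.9815
Ranking by B (broadest → narrowest): Species A (3.17) > Species D (2.98) > Species B (1.67)

Species A > Species D > Species B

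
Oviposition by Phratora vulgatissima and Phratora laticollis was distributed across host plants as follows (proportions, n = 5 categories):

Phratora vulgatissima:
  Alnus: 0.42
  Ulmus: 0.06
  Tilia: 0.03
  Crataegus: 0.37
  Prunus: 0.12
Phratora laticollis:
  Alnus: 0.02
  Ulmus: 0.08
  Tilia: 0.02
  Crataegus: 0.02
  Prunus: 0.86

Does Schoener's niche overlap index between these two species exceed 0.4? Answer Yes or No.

Σ|p₁ᵢ − p₂ᵢ| = 0.40 + 0.02 + 0.01 + 0.35 + 0.74 = 1.52
D = 1 − ½ × 1.52 = 1 − 0.760 = 0.2400
D = 0.2400 < 0.4 → No.

No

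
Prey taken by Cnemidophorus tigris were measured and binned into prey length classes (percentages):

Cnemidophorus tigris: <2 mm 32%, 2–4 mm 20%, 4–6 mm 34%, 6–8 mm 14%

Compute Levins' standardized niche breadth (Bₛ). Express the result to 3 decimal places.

0.867

Convert percentages to proportions (divide by 100).
Σpᵢ² = 0.32² + 0.20² + 0.34² + 0.14² = 0.1024 + 0.0400 + 0.1156 + 0.0196 = 0.2776
B = 1 / 0.2776 = 3.60231
Bₛ = (B − 1)/(n − 1) = (3.60231 − 1)/(4 − 1) = 2.60231/3 = 0.86744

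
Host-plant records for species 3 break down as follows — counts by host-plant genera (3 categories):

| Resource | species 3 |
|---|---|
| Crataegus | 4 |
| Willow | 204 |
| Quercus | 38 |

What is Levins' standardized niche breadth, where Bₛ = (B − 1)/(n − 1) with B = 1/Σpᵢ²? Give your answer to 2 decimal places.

Proportions for species 3 (n=246): 4/246=0.0163, 204/246=0.8293, 38/246=0.1545
Σpᵢ² = 0.0163² + 0.8293² + 0.1545² = 0.000266 + 0.687738 + 0.023870 = 0.711874
B = 1 / 0.711874 = 1.4047
Bₛ = (B − 1)/(n − 1) = (1.4047 − 1)/(3 − 1) = 0.4047/2 = 0.2024

0.20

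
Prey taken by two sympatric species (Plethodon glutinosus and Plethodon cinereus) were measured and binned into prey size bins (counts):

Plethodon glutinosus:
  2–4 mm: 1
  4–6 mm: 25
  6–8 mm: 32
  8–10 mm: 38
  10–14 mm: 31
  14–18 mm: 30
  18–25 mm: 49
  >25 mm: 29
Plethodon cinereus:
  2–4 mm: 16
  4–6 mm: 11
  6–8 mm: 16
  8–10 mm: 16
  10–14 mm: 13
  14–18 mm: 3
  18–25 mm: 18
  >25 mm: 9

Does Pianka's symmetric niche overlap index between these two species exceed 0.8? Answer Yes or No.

Yes

Proportions for Plethodon glutinosus (n=235): 1/235=0.0043, 25/235=0.1064, 32/235=0.1362, 38/235=0.1617, 31/235=0.1319, 30/235=0.1277, 49/235=0.2085, 29/235=0.1234
Proportions for Plethodon cinereus (n=102): 16/102=0.1569, 11/102=0.1078, 16/102=0.1569, 16/102=0.1569, 13/102=0.1275, 3/102=0.0294, 18/102=0.1765, 9/102=0.0882
Σ p₁ᵢp₂ᵢ = 0.000675 + 0.011470 + 0.021370 + 0.025371 + 0.016817 + 0.003754 + 0.036800 + 0.010884 = 0.127141
Σp_1ᵢ² = 0.0043² + 0.1064² + 0.1362² + 0.1617² + 0.1319² + 0.1277² + 0.2085² + 0.1234² = 0.000018 + 0.011321 + 0.018550 + 0.026147 + 0.017398 + 0.016307 + 0.043472 + 0.015228 = 0.148441
Σp_2ᵢ² = 0.1569² + 0.1078² + 0.1569² + 0.1569² + 0.1275² + 0.0294² + 0.1765² + 0.0882² = 0.024618 + 0.011621 + 0.024618 + 0.024618 + 0.016256 + 0.000864 + 0.031152 + 0.007779 = 0.141526
O = 0.127141 / √(0.148441 × 0.141526) = 0.127141 / 0.1449423 = 0.8772
O = 0.8772 > 0.8 → Yes.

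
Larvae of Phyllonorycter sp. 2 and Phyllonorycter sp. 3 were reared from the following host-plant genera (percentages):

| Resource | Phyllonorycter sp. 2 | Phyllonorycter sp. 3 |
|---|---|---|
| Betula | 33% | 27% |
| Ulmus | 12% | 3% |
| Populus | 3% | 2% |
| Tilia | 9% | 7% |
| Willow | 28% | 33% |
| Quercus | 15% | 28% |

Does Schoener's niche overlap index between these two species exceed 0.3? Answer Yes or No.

Yes

Convert percentages to proportions (divide by 100).
Σ|p₁ᵢ − p₂ᵢ| = 0.06 + 0.09 + 0.01 + 0.02 + 0.05 + 0.13 = 0.36
D = 1 − ½ × 0.36 = 1 − 0.180 = 0.8200
D = 0.8200 > 0.3 → Yes.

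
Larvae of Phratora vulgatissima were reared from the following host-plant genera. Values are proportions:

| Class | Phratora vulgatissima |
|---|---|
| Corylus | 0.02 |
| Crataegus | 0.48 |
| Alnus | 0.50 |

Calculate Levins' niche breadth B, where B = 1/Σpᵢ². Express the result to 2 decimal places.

2.08

Σpᵢ² = 0.02² + 0.48² + 0.50² = 0.0004 + 0.2304 + 0.2500 = 0.4808
B = 1 / 0.4808 = 2.0799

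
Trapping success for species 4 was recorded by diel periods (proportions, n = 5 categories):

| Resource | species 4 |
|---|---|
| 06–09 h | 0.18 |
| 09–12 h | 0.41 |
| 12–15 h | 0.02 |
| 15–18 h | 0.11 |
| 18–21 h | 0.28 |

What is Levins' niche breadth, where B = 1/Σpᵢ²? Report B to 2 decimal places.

3.43

Σpᵢ² = 0.18² + 0.41² + 0.02² + 0.11² + 0.28² = 0.0324 + 0.1681 + 0.0004 + 0.0121 + 0.0784 = 0.2914
B = 1 / 0.2914 = 3.4317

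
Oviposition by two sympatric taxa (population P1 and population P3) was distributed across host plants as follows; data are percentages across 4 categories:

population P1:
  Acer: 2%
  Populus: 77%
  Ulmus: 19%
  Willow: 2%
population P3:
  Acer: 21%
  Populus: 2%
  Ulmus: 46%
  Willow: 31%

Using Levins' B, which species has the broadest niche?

Convert percentages to proportions (divide by 100).
Σp_P1ᵢ² = 0.02² + 0.77² + 0.19² + 0.02² = 0.0004 + 0.5929 + 0.0361 + 0.0004 = 0.6298
B_P1 = 1 / 0.6298 = 1.5878
Σp_P3ᵢ² = 0.21² + 0.02² + 0.46² + 0.31² = 0.0441 + 0.0004 + 0.2116 + 0.0961 = 0.3522
B_P3 = 1 / 0.3522 = 2.8393
Highest B → broadest niche (most generalist): population P3 (B = 2.84).

population P3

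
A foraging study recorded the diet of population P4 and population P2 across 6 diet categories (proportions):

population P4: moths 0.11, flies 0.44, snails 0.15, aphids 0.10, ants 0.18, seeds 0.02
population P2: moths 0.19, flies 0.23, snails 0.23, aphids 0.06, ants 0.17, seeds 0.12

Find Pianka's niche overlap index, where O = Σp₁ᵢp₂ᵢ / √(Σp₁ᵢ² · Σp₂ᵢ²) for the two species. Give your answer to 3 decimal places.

0.865

Σ p₁ᵢp₂ᵢ = 0.0209 + 0.1012 + 0.0345 + 0.0060 + 0.0306 + 0.0024 = 0.1956
Σp_1ᵢ² = 0.11² + 0.44² + 0.15² + 0.10² + 0.18² + 0.02² = 0.0121 + 0.1936 + 0.0225 + 0.0100 + 0.0324 + 0.0004 = 0.2710
Σp_2ᵢ² = 0.19² + 0.23² + 0.23² + 0.06² + 0.17² + 0.12² = 0.0361 + 0.0529 + 0.0529 + 0.0036 + 0.0289 + 0.0144 = 0.1888
O = 0.1956 / √(0.2710 × 0.1888) = 0.1956 / 0.226196 = 0.86474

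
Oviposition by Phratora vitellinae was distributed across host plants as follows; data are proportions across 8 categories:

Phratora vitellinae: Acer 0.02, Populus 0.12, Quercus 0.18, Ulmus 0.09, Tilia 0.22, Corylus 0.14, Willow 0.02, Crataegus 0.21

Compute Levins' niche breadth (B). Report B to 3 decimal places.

Σpᵢ² = 0.02² + 0.12² + 0.18² + 0.09² + 0.22² + 0.14² + 0.02² + 0.21² = 0.0004 + 0.0144 + 0.0324 + 0.0081 + 0.0484 + 0.0196 + 0.0004 + 0.0441 = 0.1678
B = 1 / 0.1678 = 5.95948

5.959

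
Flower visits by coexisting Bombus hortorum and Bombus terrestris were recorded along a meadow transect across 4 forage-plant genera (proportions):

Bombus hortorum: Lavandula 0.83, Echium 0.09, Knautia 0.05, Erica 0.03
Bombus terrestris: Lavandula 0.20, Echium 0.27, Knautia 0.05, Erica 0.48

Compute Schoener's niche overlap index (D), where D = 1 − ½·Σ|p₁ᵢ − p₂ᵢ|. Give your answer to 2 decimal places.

Σ|p₁ᵢ − p₂ᵢ| = 0.63 + 0.18 + 0.00 + 0.45 = 1.26
D = 1 − ½ × 1.26 = 1 − 0.630 = 0.3700

0.37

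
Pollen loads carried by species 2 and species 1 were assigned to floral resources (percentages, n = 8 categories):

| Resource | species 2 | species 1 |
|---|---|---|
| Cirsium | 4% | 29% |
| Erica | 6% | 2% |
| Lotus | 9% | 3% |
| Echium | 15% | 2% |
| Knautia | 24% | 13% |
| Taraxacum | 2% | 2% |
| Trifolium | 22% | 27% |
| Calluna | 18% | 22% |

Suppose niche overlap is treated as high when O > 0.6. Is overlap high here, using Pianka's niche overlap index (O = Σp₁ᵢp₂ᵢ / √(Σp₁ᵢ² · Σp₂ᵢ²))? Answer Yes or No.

Yes

Convert percentages to proportions (divide by 100).
Σ p₁ᵢp₂ᵢ = 0.0116 + 0.0012 + 0.0027 + 0.0030 + 0.0312 + 0.0004 + 0.0594 + 0.0396 = 0.1491
Σp_1ᵢ² = 0.04² + 0.06² + 0.09² + 0.15² + 0.24² + 0.02² + 0.22² + 0.18² = 0.0016 + 0.0036 + 0.0081 + 0.0225 + 0.0576 + 0.0004 + 0.0484 + 0.0324 = 0.1746
Σp_2ᵢ² = 0.29² + 0.02² + 0.03² + 0.02² + 0.13² + 0.02² + 0.27² + 0.22² = 0.0841 + 0.0004 + 0.0009 + 0.0004 + 0.0169 + 0.0004 + 0.0729 + 0.0484 = 0.2244
O = 0.1491 / √(0.1746 × 0.2244) = 0.1491 / 0.19794 = 0.7533
O = 0.7533 > 0.6 → Yes.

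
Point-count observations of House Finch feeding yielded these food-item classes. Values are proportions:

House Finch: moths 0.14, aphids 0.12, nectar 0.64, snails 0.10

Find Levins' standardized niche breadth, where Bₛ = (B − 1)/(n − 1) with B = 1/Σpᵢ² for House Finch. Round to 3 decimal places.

Σpᵢ² = 0.14² + 0.12² + 0.64² + 0.10² = 0.0196 + 0.0144 + 0.4096 + 0.0100 = 0.4536
B = 1 / 0.4536 = 2.20459
Bₛ = (B − 1)/(n − 1) = (2.20459 − 1)/(4 − 1) = 1.20459/3 = 0.40153

0.402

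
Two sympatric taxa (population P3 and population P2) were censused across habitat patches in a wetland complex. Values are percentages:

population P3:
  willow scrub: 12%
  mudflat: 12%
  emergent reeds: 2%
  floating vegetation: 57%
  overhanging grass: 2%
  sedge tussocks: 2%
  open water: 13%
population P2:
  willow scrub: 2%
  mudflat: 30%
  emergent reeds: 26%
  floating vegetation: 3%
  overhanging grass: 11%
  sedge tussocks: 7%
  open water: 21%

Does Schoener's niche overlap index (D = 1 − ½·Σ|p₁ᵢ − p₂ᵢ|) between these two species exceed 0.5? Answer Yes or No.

No

Convert percentages to proportions (divide by 100).
Σ|p₁ᵢ − p₂ᵢ| = 0.10 + 0.18 + 0.24 + 0.54 + 0.09 + 0.05 + 0.08 = 1.28
D = 1 − ½ × 1.28 = 1 − 0.640 = 0.3600
D = 0.3600 < 0.5 → No.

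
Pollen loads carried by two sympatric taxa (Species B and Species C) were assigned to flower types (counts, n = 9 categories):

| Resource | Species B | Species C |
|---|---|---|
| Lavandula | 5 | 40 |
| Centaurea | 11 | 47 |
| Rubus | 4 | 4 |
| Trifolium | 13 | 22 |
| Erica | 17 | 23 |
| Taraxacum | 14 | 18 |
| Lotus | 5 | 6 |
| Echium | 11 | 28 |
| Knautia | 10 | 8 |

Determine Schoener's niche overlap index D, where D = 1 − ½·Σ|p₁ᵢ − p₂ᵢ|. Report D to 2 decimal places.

Proportions for Species B (n=90): 5/90=0.0556, 11/90=0.1222, 4/90=0.0444, 13/90=0.1444, 17/90=0.1889, 14/90=0.1556, 5/90=0.0556, 11/90=0.1222, 10/90=0.1111
Proportions for Species C (n=196): 40/196=0.2041, 47/196=0.2398, 4/196=0.0204, 22/196=0.1122, 23/196=0.1173, 18/196=0.0918, 6/196=0.0306, 28/196=0.1429, 8/196=0.0408
Σ|p₁ᵢ − p₂ᵢ| = 0.1485 + 0.1176 + 0.0240 + 0.0322 + 0.0716 + 0.0638 + 0.0250 + 0.0207 + 0.0703 = 0.5737
D = 1 − ½ × 0.5737 = 1 − 0.28685 = 0.71315

0.71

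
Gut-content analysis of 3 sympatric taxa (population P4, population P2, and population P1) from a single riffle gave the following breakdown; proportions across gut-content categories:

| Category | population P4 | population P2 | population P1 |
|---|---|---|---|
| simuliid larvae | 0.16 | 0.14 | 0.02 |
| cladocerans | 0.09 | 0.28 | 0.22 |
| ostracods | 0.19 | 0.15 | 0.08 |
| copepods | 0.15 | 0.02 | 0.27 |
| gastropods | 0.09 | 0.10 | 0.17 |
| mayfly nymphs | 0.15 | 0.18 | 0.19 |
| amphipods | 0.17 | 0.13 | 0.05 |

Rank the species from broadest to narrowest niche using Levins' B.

Σp_P4ᵢ² = 0.16² + 0.09² + 0.19² + 0.15² + 0.09² + 0.15² + 0.17² = 0.0256 + 0.0081 + 0.0361 + 0.0225 + 0.0081 + 0.0225 + 0.0289 = 0.1518
B_P4 = 1 / 0.1518 = 6.5876
Σp_P2ᵢ² = 0.14² + 0.28² + 0.15² + 0.02² + 0.10² + 0.18² + 0.13² = 0.0196 + 0.0784 + 0.0225 + 0.0004 + 0.0100 + 0.0324 + 0.0169 = 0.1802
B_P2 = 1 / 0.1802 = 5.5494
Σp_P1ᵢ² = 0.02² + 0.22² + 0.08² + 0.27² + 0.17² + 0.19² + 0.05² = 0.0004 + 0.0484 + 0.0064 + 0.0729 + 0.0289 + 0.0361 + 0.0025 = 0.1956
B_P1 = 1 / 0.1956 = 5.1125
Ranking by B (broadest → narrowest): population P4 (6.59) > population P2 (5.55) > population P1 (5.11)

population P4 > population P2 > population P1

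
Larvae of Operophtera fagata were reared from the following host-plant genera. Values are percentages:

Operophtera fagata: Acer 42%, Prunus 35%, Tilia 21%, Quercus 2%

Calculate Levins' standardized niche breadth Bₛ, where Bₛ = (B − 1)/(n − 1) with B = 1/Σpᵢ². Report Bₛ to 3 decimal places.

0.637

Convert percentages to proportions (divide by 100).
Σpᵢ² = 0.42² + 0.35² + 0.21² + 0.02² = 0.1764 + 0.1225 + 0.0441 + 0.0004 = 0.3434
B = 1 / 0.3434 = 2.91206
Bₛ = (B − 1)/(n − 1) = (2.91206 − 1)/(4 − 1) = 1.91206/3 = 0.63735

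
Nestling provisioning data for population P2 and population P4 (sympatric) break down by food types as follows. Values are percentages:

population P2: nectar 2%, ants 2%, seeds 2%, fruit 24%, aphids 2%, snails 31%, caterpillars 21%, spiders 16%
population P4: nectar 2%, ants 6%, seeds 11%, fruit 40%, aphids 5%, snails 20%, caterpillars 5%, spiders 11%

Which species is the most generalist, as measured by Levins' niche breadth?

Convert percentages to proportions (divide by 100).
Σp_P2ᵢ² = 0.02² + 0.02² + 0.02² + 0.24² + 0.02² + 0.31² + 0.21² + 0.16² = 0.0004 + 0.0004 + 0.0004 + 0.0576 + 0.0004 + 0.0961 + 0.0441 + 0.0256 = 0.2250
B_P2 = 1 / 0.2250 = 4.4444
Σp_P4ᵢ² = 0.02² + 0.06² + 0.11² + 0.40² + 0.05² + 0.20² + 0.05² + 0.11² = 0.0004 + 0.0036 + 0.0121 + 0.1600 + 0.0025 + 0.0400 + 0.0025 + 0.0121 = 0.2332
B_P4 = 1 / 0.2332 = 4.2882
Highest B → broadest niche (most generalist): population P2 (B = 4.44).

population P2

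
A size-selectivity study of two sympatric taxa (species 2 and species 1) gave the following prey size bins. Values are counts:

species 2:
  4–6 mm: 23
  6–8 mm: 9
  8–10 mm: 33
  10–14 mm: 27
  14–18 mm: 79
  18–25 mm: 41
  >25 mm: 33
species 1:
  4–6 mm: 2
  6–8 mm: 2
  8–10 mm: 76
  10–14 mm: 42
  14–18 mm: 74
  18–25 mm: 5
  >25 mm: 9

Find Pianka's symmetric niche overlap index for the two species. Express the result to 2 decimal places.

Proportions for species 2 (n=245): 23/245=0.0939, 9/245=0.0367, 33/245=0.1347, 27/245=0.1102, 79/245=0.3224, 41/245=0.1673, 33/245=0.1347
Proportions for species 1 (n=210): 2/210=0.0095, 2/210=0.0095, 76/210=0.3619, 42/210=0.2000, 74/210=0.3524, 5/210=0.0238, 9/210=0.0429
Σ p₁ᵢp₂ᵢ = 0.000892 + 0.000349 + 0.048748 + 0.022040 + 0.113614 + 0.003982 + 0.005779 = 0.195404
Σp_1ᵢ² = 0.0939² + 0.0367² + 0.1347² + 0.1102² + 0.3224² + 0.1673² + 0.1347² = 0.008817 + 0.001347 + 0.018144 + 0.012144 + 0.103942 + 0.027989 + 0.018144 = 0.190527
Σp_2ᵢ² = 0.0095² + 0.0095² + 0.3619² + 0.2000² + 0.3524² + 0.0238² + 0.0429² = 0.000090 + 0.000090 + 0.130972 + 0.040000 + 0.124186 + 0.000566 + 0.001840 = 0.297744
O = 0.195404 / √(0.190527 × 0.297744) = 0.195404 / 0.2381770 = 0.8204

0.82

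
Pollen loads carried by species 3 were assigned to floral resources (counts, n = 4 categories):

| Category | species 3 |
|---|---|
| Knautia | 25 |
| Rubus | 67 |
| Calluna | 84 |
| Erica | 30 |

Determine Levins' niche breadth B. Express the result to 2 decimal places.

Proportions for species 3 (n=206): 25/206=0.1214, 67/206=0.3252, 84/206=0.4078, 30/206=0.1456
Σpᵢ² = 0.1214² + 0.3252² + 0.4078² + 0.1456² = 0.014738 + 0.105755 + 0.166301 + 0.021199 = 0.307993
B = 1 / 0.307993 = 3.2468

3.25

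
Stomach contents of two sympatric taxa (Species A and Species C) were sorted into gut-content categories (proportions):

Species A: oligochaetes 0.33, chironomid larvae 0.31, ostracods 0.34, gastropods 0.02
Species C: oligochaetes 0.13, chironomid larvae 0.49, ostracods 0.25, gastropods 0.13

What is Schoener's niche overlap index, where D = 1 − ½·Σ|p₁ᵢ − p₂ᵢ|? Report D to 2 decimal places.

0.71

Σ|p₁ᵢ − p₂ᵢ| = 0.20 + 0.18 + 0.09 + 0.11 = 0.58
D = 1 − ½ × 0.58 = 1 − 0.290 = 0.7100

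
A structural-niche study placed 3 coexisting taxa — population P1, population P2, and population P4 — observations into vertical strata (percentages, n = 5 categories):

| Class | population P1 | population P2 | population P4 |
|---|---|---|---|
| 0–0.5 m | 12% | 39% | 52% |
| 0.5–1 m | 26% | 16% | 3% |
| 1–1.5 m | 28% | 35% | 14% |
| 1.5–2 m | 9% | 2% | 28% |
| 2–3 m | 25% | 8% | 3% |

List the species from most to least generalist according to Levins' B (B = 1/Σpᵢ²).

population P1 > population P2 > population P4

Convert percentages to proportions (divide by 100).
Σp_P1ᵢ² = 0.12² + 0.26² + 0.28² + 0.09² + 0.25² = 0.0144 + 0.0676 + 0.0784 + 0.0081 + 0.0625 = 0.2310
B_P1 = 1 / 0.2310 = 4.3290
Σp_P2ᵢ² = 0.39² + 0.16² + 0.35² + 0.02² + 0.08² = 0.1521 + 0.0256 + 0.1225 + 0.0004 + 0.0064 = 0.3070
B_P2 = 1 / 0.3070 = 3.2573
Σp_P4ᵢ² = 0.52² + 0.03² + 0.14² + 0.28² + 0.03² = 0.2704 + 0.0009 + 0.0196 + 0.0784 + 0.0009 = 0.3702
B_P4 = 1 / 0.3702 = 2.7012
Ranking by B (broadest → narrowest): population P1 (4.33) > population P2 (3.26) > population P4 (2.70)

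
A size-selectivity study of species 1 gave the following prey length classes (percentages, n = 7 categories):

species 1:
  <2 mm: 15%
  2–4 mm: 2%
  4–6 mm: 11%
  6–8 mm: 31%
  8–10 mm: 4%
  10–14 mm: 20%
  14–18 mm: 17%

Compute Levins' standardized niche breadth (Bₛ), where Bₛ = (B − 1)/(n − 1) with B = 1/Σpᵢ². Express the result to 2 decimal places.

Convert percentages to proportions (divide by 100).
Σpᵢ² = 0.15² + 0.02² + 0.11² + 0.31² + 0.04² + 0.20² + 0.17² = 0.0225 + 0.0004 + 0.0121 + 0.0961 + 0.0016 + 0.0400 + 0.0289 = 0.2016
B = 1 / 0.2016 = 4.9603
Bₛ = (B − 1)/(n − 1) = (4.9603 − 1)/(7 − 1) = 3.9603/6 = 0.6601

0.66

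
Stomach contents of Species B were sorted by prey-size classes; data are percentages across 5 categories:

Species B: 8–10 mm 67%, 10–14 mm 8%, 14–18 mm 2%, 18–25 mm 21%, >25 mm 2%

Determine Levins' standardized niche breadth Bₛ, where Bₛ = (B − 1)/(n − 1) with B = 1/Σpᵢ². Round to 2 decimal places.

0.25

Convert percentages to proportions (divide by 100).
Σpᵢ² = 0.67² + 0.08² + 0.02² + 0.21² + 0.02² = 0.4489 + 0.0064 + 0.0004 + 0.0441 + 0.0004 = 0.5002
B = 1 / 0.5002 = 1.9992
Bₛ = (B − 1)/(n − 1) = (1.9992 − 1)/(5 − 1) = 0.9992/4 = 0.2498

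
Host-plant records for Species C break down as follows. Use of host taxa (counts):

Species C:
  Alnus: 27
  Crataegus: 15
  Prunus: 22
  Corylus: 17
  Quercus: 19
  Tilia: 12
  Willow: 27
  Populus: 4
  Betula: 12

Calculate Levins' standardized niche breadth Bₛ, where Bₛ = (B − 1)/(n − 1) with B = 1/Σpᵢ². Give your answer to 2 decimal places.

Proportions for Species C (n=155): 27/155=0.1742, 15/155=0.0968, 22/155=0.1419, 17/155=0.1097, 19/155=0.1226, 12/155=0.0774, 27/155=0.1742, 4/155=0.0258, 12/155=0.0774
Σpᵢ² = 0.1742² + 0.0968² + 0.1419² + 0.1097² + 0.1226² + 0.0774² + 0.1742² + 0.0258² + 0.0774² = 0.030346 + 0.009370 + 0.020136 + 0.012034 + 0.015031 + 0.005991 + 0.030346 + 0.000666 + 0.005991 = 0.129911
B = 1 / 0.129911 = 7.6976
Bₛ = (B − 1)/(n − 1) = (7.6976 − 1)/(9 − 1) = 6.6976/8 = 0.8372

0.84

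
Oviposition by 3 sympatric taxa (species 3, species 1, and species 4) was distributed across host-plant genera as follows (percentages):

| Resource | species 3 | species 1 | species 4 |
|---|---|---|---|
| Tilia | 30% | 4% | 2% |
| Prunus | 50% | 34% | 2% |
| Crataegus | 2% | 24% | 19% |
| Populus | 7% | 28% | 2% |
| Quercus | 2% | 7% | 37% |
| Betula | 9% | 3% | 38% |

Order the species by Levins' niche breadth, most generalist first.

Convert percentages to proportions (divide by 100).
Σp_3ᵢ² = 0.30² + 0.50² + 0.02² + 0.07² + 0.02² + 0.09² = 0.0900 + 0.2500 + 0.0004 + 0.0049 + 0.0004 + 0.0081 = 0.3538
B_3 = 1 / 0.3538 = 2.8265
Σp_1ᵢ² = 0.04² + 0.34² + 0.24² + 0.28² + 0.07² + 0.03² = 0.0016 + 0.1156 + 0.0576 + 0.0784 + 0.0049 + 0.0009 = 0.2590
B_1 = 1 / 0.2590 = 3.8610
Σp_4ᵢ² = 0.02² + 0.02² + 0.19² + 0.02² + 0.37² + 0.38² = 0.0004 + 0.0004 + 0.0361 + 0.0004 + 0.1369 + 0.1444 = 0.3186
B_4 = 1 / 0.3186 = 3.1387
Ranking by B (broadest → narrowest): species 1 (3.86) > species 4 (3.14) > species 3 (2.83)

species 1 > species 4 > species 3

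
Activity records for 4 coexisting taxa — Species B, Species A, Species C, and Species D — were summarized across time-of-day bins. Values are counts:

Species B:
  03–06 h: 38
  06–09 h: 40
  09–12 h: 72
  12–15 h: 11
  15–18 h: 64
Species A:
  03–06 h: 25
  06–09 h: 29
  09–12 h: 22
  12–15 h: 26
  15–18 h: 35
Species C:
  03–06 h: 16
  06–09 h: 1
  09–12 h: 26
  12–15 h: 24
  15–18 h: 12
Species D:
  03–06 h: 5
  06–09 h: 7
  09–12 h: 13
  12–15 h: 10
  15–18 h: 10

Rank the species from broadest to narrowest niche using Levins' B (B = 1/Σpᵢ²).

Proportions for Species B (n=225): 38/225=0.1689, 40/225=0.1778, 72/225=0.3200, 11/225=0.0489, 64/225=0.2844
Proportions for Species A (n=137): 25/137=0.1825, 29/137=0.2117, 22/137=0.1606, 26/137=0.1898, 35/137=0.2555
Proportions for Species C (n=79): 16/79=0.2025, 1/79=0.0127, 26/79=0.3291, 24/79=0.3038, 12/79=0.1519
Proportions for Species D (n=45): 5/45=0.1111, 7/45=0.1556, 13/45=0.2889, 10/45=0.2222, 10/45=0.2222
Σp_Bᵢ² = 0.1689² + 0.1778² + 0.3200² + 0.0489² + 0.2844² = 0.028527 + 0.031613 + 0.102400 + 0.002391 + 0.080883 = 0.245814
B_B = 1 / 0.245814 = 4.0681
Σp_Aᵢ² = 0.1825² + 0.2117² + 0.1606² + 0.1898² + 0.2555² = 0.033306 + 0.044817 + 0.025792 + 0.036024 + 0.065280 = 0.205219
B_A = 1 / 0.205219 = 4.8728
Σp_Cᵢ² = 0.2025² + 0.0127² + 0.3291² + 0.3038² + 0.1519² = 0.041006 + 0.000161 + 0.108307 + 0.092294 + 0.023074 = 0.264842
B_C = 1 / 0.264842 = 3.7758
Σp_Dᵢ² = 0.1111² + 0.1556² + 0.2889² + 0.2222² + 0.2222² = 0.012343 + 0.024211 + 0.083463 + 0.049373 + 0.049373 = 0.218763
B_D = 1 / 0.218763 = 4.5712
Ranking by B (broadest → narrowest): Species A (4.87) > Species D (4.57) > Species B (4.07) > Species C (3.78)

Species A > Species D > Species B > Species C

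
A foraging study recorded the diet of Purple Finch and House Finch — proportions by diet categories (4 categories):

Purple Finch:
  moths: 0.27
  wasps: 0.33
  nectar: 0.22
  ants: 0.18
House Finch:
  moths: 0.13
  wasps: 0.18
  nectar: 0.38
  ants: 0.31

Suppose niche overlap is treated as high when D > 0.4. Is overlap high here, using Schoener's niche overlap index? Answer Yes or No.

Yes

Σ|p₁ᵢ − p₂ᵢ| = 0.14 + 0.15 + 0.16 + 0.13 = 0.58
D = 1 − ½ × 0.58 = 1 − 0.290 = 0.7100
D = 0.7100 > 0.4 → Yes.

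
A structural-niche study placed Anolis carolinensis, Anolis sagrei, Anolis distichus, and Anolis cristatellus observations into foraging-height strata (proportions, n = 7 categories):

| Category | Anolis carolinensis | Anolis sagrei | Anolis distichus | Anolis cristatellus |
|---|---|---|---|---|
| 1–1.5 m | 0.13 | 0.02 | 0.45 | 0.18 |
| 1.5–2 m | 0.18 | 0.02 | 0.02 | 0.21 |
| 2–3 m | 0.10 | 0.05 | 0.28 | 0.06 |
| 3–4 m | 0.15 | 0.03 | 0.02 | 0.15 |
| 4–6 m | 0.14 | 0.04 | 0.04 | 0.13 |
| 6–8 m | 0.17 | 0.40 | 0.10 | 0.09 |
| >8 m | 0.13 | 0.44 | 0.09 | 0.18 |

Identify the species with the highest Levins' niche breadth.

Anolis carolinensis

Σp_caroᵢ² = 0.13² + 0.18² + 0.10² + 0.15² + 0.14² + 0.17² + 0.13² = 0.0169 + 0.0324 + 0.0100 + 0.0225 + 0.0196 + 0.0289 + 0.0169 = 0.1472
B_caro = 1 / 0.1472 = 6.7935
Σp_sagrᵢ² = 0.02² + 0.02² + 0.05² + 0.03² + 0.04² + 0.40² + 0.44² = 0.0004 + 0.0004 + 0.0025 + 0.0009 + 0.0016 + 0.1600 + 0.1936 = 0.3594
B_sagr = 1 / 0.3594 = 2.7824
Σp_distᵢ² = 0.45² + 0.02² + 0.28² + 0.02² + 0.04² + 0.10² + 0.09² = 0.2025 + 0.0004 + 0.0784 + 0.0004 + 0.0016 + 0.0100 + 0.0081 = 0.3014
B_dist = 1 / 0.3014 = 3.3179
Σp_crisᵢ² = 0.18² + 0.21² + 0.06² + 0.15² + 0.13² + 0.09² + 0.18² = 0.0324 + 0.0441 + 0.0036 + 0.0225 + 0.0169 + 0.0081 + 0.0324 = 0.1600
B_cris = 1 / 0.1600 = 6.2500
Highest B → broadest niche (most generalist): Anolis carolinensis (B = 6.79).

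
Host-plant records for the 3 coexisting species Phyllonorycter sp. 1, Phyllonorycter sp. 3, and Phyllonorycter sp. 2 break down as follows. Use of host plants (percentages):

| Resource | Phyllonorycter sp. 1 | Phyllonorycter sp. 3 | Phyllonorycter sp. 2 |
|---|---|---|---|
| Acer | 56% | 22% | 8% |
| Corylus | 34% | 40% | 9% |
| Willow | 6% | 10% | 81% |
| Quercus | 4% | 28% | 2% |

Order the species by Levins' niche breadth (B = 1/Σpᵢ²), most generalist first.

Phyllonorycter sp. 3 > Phyllonorycter sp. 1 > Phyllonorycter sp. 2

Convert percentages to proportions (divide by 100).
Σp_1ᵢ² = 0.56² + 0.34² + 0.06² + 0.04² = 0.3136 + 0.1156 + 0.0036 + 0.0016 = 0.4344
B_1 = 1 / 0.4344 = 2.3020
Σp_3ᵢ² = 0.22² + 0.40² + 0.10² + 0.28² = 0.0484 + 0.1600 + 0.0100 + 0.0784 = 0.2968
B_3 = 1 / 0.2968 = 3.3693
Σp_2ᵢ² = 0.08² + 0.09² + 0.81² + 0.02² = 0.0064 + 0.0081 + 0.6561 + 0.0004 = 0.6710
B_2 = 1 / 0.6710 = 1.4903
Ranking by B (broadest → narrowest): Phyllonorycter sp. 3 (3.37) > Phyllonorycter sp. 1 (2.30) > Phyllonorycter sp. 2 (1.49)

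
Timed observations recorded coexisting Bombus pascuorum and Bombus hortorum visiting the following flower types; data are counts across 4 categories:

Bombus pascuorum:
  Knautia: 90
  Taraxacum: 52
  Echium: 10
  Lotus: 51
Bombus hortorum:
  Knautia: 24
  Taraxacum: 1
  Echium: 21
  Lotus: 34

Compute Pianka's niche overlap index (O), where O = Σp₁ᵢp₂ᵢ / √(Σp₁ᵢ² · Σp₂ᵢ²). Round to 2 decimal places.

0.77

Proportions for Bombus pascuorum (n=203): 90/203=0.4433, 52/203=0.2562, 10/203=0.0493, 51/203=0.2512
Proportions for Bombus hortorum (n=80): 24/80=0.3000, 1/80=0.0125, 21/80=0.2625, 34/80=0.4250
Σ p₁ᵢp₂ᵢ = 0.132990 + 0.003203 + 0.012941 + 0.106760 = 0.255894
Σp_1ᵢ² = 0.4433² + 0.2562² + 0.0493² + 0.2512² = 0.196515 + 0.065638 + 0.002430 + 0.063101 = 0.327684
Σp_2ᵢ² = 0.3000² + 0.0125² + 0.2625² + 0.4250² = 0.090000 + 0.000156 + 0.068906 + 0.180625 = 0.339687
O = 0.255894 / √(0.327684 × 0.339687) = 0.255894 / 0.3336315 = 0.7670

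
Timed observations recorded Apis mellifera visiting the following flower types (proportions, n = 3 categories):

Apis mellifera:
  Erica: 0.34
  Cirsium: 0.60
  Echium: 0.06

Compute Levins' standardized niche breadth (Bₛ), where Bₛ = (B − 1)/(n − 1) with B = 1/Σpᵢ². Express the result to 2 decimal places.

Σpᵢ² = 0.34² + 0.60² + 0.06² = 0.1156 + 0.3600 + 0.0036 = 0.4792
B = 1 / 0.4792 = 2.0868
Bₛ = (B − 1)/(n − 1) = (2.0868 − 1)/(3 − 1) = 1.0868/2 = 0.5434

0.54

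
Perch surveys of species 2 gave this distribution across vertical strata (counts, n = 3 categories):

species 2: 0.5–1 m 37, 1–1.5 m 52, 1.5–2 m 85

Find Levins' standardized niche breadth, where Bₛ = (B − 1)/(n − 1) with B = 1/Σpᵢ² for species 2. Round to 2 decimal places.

Proportions for species 2 (n=174): 37/174=0.2126, 52/174=0.2989, 85/174=0.4885
Σpᵢ² = 0.2126² + 0.2989² + 0.4885² = 0.045199 + 0.089341 + 0.238632 = 0.373172
B = 1 / 0.373172 = 2.6797
Bₛ = (B − 1)/(n − 1) = (2.6797 − 1)/(3 − 1) = 1.6797/2 = 0.8399

0.84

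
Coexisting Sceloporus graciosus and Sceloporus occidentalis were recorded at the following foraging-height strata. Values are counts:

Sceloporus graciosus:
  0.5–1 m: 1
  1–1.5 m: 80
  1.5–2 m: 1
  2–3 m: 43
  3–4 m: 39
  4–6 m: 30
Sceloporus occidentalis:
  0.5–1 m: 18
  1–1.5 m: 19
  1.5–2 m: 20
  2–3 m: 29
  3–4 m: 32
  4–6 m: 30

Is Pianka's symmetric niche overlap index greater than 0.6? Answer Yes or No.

Proportions for Sceloporus graciosus (n=194): 1/194=0.0052, 80/194=0.4124, 1/194=0.0052, 43/194=0.2216, 39/194=0.2010, 30/194=0.1546
Proportions for Sceloporus occidentalis (n=148): 18/148=0.1216, 19/148=0.1284, 20/148=0.1351, 29/148=0.1959, 32/148=0.2162, 30/148=0.2027
Σ p₁ᵢp₂ᵢ = 0.000632 + 0.052952 + 0.000703 + 0.043411 + 0.043456 + 0.031337 = 0.172491
Σp_1ᵢ² = 0.0052² + 0.4124² + 0.0052² + 0.2216² + 0.2010² + 0.1546² = 0.000027 + 0.170074 + 0.000027 + 0.049107 + 0.040401 + 0.023901 = 0.283537
Σp_2ᵢ² = 0.1216² + 0.1284² + 0.1351² + 0.1959² + 0.2162² + 0.2027² = 0.014787 + 0.016487 + 0.018252 + 0.038377 + 0.046742 + 0.041087 = 0.175732
O = 0.172491 / √(0.283537 × 0.175732) = 0.172491 / 0.2232186 = 0.7727
O = 0.7727 > 0.6 → Yes.

Yes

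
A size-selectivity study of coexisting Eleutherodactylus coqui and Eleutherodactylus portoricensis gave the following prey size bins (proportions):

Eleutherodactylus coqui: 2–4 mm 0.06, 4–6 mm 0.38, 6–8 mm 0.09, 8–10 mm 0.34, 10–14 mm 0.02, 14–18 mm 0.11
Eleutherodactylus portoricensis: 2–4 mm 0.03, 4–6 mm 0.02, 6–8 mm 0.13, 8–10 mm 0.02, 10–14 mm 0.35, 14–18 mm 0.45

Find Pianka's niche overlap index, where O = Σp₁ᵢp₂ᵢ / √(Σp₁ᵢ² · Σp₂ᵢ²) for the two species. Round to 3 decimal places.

0.270

Σ p₁ᵢp₂ᵢ = 0.0018 + 0.0076 + 0.0117 + 0.0068 + 0.0070 + 0.0495 = 0.0844
Σp_1ᵢ² = 0.06² + 0.38² + 0.09² + 0.34² + 0.02² + 0.11² = 0.0036 + 0.1444 + 0.0081 + 0.1156 + 0.0004 + 0.0121 = 0.2842
Σp_2ᵢ² = 0.03² + 0.02² + 0.13² + 0.02² + 0.35² + 0.45² = 0.0009 + 0.0004 + 0.0169 + 0.0004 + 0.1225 + 0.2025 = 0.3436
O = 0.0844 / √(0.2842 × 0.3436) = 0.0844 / 0.312492 = 0.27009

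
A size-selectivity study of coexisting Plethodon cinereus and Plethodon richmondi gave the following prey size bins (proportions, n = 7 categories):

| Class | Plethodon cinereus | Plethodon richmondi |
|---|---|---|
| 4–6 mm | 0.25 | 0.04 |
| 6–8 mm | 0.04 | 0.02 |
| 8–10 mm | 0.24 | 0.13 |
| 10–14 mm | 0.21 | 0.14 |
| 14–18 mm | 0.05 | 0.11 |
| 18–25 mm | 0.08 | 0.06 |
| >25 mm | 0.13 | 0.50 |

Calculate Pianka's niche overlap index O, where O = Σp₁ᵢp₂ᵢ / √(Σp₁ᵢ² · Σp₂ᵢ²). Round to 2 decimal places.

0.61

Σ p₁ᵢp₂ᵢ = 0.0100 + 0.0008 + 0.0312 + 0.0294 + 0.0055 + 0.0048 + 0.0650 = 0.1467
Σp_1ᵢ² = 0.25² + 0.04² + 0.24² + 0.21² + 0.05² + 0.08² + 0.13² = 0.0625 + 0.0016 + 0.0576 + 0.0441 + 0.0025 + 0.0064 + 0.0169 = 0.1916
Σp_2ᵢ² = 0.04² + 0.02² + 0.13² + 0.14² + 0.11² + 0.06² + 0.50² = 0.0016 + 0.0004 + 0.0169 + 0.0196 + 0.0121 + 0.0036 + 0.2500 = 0.3042
O = 0.1467 / √(0.1916 × 0.3042) = 0.1467 / 0.24142 = 0.6077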